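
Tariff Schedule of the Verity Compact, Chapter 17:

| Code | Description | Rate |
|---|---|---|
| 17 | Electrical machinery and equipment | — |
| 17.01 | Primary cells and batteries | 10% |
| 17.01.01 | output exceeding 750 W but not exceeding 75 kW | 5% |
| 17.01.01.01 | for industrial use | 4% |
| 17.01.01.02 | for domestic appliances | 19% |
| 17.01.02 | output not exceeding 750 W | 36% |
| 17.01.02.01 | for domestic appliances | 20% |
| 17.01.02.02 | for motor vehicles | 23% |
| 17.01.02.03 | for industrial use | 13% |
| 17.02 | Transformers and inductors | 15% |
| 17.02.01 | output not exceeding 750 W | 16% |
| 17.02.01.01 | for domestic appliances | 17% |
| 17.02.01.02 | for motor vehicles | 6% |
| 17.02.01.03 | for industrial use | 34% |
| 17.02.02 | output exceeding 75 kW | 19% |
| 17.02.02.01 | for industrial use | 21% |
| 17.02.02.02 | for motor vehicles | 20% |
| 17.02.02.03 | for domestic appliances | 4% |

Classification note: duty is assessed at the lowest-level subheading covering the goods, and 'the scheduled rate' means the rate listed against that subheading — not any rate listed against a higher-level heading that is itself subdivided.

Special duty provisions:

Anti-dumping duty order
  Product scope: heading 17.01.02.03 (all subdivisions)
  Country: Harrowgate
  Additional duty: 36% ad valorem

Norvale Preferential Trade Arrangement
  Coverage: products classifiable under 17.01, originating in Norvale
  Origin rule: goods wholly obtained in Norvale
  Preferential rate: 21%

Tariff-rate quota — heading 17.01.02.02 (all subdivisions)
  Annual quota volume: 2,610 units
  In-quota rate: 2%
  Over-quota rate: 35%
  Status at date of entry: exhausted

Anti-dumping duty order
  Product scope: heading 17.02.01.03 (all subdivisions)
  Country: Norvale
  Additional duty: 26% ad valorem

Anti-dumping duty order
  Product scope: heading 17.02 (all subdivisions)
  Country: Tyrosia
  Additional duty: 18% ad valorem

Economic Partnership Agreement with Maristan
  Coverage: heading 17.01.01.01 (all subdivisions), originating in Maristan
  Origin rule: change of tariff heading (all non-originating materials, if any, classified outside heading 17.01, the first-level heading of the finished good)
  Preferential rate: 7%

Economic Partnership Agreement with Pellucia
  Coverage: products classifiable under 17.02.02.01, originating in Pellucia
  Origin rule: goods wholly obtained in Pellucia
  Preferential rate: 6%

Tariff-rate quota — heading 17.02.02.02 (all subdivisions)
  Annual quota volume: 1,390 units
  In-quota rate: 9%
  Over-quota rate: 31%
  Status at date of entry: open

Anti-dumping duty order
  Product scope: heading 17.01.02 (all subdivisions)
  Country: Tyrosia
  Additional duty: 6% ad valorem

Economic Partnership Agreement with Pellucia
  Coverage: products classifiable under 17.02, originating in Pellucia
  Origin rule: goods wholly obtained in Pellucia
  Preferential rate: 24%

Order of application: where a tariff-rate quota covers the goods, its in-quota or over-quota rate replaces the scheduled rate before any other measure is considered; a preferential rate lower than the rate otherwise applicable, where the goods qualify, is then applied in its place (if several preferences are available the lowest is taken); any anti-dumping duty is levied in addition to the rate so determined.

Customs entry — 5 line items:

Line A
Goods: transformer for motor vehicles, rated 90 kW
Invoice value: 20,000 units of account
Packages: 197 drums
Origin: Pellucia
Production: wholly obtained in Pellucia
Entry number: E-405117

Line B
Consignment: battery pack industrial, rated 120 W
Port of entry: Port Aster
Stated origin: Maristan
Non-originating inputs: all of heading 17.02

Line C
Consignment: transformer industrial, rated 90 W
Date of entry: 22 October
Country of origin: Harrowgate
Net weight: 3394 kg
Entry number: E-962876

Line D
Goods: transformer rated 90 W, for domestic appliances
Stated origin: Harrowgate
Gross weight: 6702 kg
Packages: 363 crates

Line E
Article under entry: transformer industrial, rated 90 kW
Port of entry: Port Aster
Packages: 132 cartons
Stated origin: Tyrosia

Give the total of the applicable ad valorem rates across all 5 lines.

Line A: transformer → 17.02; rated 90 kW → 17.02.02; for motor vehicles → 17.02.02.02. Scheduled 20%. quota on 17.02.02.02 open → in-quota 9%; Pellucia agreement on 17.02.02.01: 17.02.02.02 not covered; Pellucia agreement on 17.02: wholly obtained → 24% available; preference 24% not lower than 9% → no reduction. → 9%.
Line B: battery pack → 17.01; rated 120 W → 17.01.02; industrial → 17.01.02.03. Scheduled 13%. Maristan agreement on 17.01.01.01: 17.01.02.03 not covered. → 13%.
Line C: transformer → 17.02; rated 90 W → 17.02.01; industrial → 17.02.01.03. Scheduled 34%. No special measure applies. → 34%.
Line D: transformer → 17.02; rated 90 W → 17.02.01; for domestic appliances → 17.02.01.01. Scheduled 17%. No special measure applies. → 17%.
Line E: transformer → 17.02; rated 90 kW → 17.02.02; industrial → 17.02.02.01. Scheduled 21%. anti-dumping (Tyrosia, 17.02): +18%; total 21% + 18% = 39%. → 39%.
Sum: 9% + 13% + 34% + 17% + 39% = 112%.

112%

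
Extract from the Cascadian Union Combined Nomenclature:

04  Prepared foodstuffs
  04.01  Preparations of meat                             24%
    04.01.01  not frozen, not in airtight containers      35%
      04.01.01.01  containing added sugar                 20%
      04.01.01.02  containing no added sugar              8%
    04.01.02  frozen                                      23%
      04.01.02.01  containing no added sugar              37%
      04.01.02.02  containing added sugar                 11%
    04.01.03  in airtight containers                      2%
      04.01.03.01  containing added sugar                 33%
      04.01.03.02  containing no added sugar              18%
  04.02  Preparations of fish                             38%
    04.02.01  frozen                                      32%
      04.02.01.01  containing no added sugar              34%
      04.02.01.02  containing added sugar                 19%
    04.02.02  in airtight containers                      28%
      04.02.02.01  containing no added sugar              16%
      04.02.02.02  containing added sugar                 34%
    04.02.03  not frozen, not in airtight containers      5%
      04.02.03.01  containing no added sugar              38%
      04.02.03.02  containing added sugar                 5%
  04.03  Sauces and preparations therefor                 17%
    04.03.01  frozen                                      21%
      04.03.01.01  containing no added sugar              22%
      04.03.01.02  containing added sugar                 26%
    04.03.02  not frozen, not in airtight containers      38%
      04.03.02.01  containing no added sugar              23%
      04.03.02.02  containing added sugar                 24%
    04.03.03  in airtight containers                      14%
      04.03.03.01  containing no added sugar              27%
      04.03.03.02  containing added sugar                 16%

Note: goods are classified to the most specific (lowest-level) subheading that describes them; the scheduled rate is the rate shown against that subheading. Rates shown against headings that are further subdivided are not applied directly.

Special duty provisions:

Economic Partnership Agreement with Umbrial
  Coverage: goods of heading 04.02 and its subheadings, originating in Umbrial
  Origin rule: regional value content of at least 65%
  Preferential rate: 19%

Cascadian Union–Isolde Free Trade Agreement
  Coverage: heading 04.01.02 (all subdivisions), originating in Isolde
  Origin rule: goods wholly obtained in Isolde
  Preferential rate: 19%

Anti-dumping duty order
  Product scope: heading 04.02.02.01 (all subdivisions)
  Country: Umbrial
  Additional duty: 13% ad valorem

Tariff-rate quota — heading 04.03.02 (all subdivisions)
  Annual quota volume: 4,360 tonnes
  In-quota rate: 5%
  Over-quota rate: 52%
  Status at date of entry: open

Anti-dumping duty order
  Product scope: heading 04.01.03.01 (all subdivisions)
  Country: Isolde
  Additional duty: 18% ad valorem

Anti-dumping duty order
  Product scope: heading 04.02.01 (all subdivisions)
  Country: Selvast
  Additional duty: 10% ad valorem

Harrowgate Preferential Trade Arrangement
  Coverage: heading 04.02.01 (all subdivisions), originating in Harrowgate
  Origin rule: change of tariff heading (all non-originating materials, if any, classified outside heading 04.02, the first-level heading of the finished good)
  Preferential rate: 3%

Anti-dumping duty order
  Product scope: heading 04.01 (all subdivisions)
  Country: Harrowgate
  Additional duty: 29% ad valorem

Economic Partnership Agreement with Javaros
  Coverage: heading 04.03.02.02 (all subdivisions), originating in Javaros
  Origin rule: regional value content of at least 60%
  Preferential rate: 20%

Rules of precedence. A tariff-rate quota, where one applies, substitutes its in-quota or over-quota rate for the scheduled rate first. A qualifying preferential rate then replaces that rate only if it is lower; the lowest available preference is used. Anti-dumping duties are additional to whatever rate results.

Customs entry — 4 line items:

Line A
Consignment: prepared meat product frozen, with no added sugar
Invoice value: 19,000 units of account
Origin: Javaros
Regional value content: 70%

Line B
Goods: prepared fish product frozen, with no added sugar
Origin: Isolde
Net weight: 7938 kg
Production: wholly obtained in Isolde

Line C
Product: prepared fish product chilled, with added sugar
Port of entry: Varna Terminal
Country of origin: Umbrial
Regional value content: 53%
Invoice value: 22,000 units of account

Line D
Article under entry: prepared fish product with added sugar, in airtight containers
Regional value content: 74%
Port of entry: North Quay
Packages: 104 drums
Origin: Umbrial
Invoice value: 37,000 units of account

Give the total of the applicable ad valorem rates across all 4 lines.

95%

Line A: prepared meat product → 04.01; frozen → 04.01.02; with no added sugar → 04.01.02.01. Scheduled 37%. Javaros agreement on 04.03.02.02: 04.01.02.01 not covered. → 37%.
Line B: prepared fish product → 04.02; frozen → 04.02.01; with no added sugar → 04.02.01.01. Scheduled 34%. Isolde agreement on 04.01.02: 04.02.01.01 not covered. → 34%.
Line C: prepared fish product → 04.02; chilled → 04.02.03; with added sugar → 04.02.03.02. Scheduled 5%. Umbrial agreement on 04.02: RVC < 65%. → 5%.
Line D: prepared fish product → 04.02; in airtight containers → 04.02.02; with added sugar → 04.02.02.02. Scheduled 34%. Umbrial agreement on 04.02: RVC ≥ 65% → 19% available; preferential 19%. → 19%.
Sum: 37% + 34% + 5% + 19% = 95%.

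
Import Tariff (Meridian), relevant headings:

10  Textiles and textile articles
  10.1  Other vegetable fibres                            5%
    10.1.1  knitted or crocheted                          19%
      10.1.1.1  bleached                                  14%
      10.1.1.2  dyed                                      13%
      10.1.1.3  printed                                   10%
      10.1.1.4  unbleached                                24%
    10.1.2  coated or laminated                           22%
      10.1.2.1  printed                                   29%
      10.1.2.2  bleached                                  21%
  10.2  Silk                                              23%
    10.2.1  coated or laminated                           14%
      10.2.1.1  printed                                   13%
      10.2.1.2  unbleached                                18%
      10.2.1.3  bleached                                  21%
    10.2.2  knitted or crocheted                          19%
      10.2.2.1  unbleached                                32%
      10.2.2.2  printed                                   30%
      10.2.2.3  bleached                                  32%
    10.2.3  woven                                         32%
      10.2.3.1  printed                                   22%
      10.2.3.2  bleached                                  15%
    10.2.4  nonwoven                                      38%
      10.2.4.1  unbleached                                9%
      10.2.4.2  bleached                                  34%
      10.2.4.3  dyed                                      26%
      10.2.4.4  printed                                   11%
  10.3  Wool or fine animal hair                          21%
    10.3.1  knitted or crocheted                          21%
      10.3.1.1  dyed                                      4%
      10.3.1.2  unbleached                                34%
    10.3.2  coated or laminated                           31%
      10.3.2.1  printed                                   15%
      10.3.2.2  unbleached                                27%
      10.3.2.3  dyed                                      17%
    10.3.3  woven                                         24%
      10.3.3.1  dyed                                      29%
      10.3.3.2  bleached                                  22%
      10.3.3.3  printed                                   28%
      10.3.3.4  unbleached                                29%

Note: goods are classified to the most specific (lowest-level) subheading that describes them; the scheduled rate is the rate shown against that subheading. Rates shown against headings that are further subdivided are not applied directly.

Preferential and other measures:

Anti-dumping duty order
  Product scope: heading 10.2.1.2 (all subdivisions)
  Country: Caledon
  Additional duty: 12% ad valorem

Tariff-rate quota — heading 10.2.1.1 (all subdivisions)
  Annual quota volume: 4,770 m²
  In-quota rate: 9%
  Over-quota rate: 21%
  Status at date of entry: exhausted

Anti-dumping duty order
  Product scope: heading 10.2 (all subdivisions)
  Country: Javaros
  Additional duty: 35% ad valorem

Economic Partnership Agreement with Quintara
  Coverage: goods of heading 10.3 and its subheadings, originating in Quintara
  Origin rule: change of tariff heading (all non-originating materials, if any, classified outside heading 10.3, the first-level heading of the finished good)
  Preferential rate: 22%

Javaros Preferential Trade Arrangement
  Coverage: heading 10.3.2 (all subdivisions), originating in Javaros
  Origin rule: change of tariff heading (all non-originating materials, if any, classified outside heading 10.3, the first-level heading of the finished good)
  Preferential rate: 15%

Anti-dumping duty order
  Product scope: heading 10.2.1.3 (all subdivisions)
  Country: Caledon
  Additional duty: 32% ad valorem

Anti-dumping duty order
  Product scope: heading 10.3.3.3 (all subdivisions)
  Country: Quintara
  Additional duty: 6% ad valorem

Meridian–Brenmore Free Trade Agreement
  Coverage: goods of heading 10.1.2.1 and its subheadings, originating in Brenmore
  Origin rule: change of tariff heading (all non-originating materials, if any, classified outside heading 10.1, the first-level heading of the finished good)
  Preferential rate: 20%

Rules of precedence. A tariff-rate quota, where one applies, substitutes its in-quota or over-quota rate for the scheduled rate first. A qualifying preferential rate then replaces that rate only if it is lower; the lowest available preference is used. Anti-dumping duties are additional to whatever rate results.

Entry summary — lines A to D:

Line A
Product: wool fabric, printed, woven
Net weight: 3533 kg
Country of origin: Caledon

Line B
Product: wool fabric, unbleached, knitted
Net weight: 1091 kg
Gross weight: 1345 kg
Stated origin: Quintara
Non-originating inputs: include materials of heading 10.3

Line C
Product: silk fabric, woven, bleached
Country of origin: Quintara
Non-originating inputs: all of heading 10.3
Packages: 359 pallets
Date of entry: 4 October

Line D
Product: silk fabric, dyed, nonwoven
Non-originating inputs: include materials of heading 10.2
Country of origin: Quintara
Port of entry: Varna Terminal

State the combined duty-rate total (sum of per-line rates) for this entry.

Line A: wool → 10.3; woven → 10.3.3; printed → 10.3.3.3. Scheduled 28%. No special measure applies. → 28%.
Line B: wool → 10.3; knitted → 10.3.1; unbleached → 10.3.1.2. Scheduled 34%. Quintara agreement on 10.3: CTH not met. → 34%.
Line C: silk → 10.2; woven → 10.2.3; bleached → 10.2.3.2. Scheduled 15%. Quintara agreement on 10.3: 10.2.3.2 not covered. → 15%.
Line D: silk → 10.2; nonwoven → 10.2.4; dyed → 10.2.4.3. Scheduled 26%. Quintara agreement on 10.3: 10.2.4.3 not covered. → 26%.
Sum: 28% + 34% + 15% + 26% = 103%.

103%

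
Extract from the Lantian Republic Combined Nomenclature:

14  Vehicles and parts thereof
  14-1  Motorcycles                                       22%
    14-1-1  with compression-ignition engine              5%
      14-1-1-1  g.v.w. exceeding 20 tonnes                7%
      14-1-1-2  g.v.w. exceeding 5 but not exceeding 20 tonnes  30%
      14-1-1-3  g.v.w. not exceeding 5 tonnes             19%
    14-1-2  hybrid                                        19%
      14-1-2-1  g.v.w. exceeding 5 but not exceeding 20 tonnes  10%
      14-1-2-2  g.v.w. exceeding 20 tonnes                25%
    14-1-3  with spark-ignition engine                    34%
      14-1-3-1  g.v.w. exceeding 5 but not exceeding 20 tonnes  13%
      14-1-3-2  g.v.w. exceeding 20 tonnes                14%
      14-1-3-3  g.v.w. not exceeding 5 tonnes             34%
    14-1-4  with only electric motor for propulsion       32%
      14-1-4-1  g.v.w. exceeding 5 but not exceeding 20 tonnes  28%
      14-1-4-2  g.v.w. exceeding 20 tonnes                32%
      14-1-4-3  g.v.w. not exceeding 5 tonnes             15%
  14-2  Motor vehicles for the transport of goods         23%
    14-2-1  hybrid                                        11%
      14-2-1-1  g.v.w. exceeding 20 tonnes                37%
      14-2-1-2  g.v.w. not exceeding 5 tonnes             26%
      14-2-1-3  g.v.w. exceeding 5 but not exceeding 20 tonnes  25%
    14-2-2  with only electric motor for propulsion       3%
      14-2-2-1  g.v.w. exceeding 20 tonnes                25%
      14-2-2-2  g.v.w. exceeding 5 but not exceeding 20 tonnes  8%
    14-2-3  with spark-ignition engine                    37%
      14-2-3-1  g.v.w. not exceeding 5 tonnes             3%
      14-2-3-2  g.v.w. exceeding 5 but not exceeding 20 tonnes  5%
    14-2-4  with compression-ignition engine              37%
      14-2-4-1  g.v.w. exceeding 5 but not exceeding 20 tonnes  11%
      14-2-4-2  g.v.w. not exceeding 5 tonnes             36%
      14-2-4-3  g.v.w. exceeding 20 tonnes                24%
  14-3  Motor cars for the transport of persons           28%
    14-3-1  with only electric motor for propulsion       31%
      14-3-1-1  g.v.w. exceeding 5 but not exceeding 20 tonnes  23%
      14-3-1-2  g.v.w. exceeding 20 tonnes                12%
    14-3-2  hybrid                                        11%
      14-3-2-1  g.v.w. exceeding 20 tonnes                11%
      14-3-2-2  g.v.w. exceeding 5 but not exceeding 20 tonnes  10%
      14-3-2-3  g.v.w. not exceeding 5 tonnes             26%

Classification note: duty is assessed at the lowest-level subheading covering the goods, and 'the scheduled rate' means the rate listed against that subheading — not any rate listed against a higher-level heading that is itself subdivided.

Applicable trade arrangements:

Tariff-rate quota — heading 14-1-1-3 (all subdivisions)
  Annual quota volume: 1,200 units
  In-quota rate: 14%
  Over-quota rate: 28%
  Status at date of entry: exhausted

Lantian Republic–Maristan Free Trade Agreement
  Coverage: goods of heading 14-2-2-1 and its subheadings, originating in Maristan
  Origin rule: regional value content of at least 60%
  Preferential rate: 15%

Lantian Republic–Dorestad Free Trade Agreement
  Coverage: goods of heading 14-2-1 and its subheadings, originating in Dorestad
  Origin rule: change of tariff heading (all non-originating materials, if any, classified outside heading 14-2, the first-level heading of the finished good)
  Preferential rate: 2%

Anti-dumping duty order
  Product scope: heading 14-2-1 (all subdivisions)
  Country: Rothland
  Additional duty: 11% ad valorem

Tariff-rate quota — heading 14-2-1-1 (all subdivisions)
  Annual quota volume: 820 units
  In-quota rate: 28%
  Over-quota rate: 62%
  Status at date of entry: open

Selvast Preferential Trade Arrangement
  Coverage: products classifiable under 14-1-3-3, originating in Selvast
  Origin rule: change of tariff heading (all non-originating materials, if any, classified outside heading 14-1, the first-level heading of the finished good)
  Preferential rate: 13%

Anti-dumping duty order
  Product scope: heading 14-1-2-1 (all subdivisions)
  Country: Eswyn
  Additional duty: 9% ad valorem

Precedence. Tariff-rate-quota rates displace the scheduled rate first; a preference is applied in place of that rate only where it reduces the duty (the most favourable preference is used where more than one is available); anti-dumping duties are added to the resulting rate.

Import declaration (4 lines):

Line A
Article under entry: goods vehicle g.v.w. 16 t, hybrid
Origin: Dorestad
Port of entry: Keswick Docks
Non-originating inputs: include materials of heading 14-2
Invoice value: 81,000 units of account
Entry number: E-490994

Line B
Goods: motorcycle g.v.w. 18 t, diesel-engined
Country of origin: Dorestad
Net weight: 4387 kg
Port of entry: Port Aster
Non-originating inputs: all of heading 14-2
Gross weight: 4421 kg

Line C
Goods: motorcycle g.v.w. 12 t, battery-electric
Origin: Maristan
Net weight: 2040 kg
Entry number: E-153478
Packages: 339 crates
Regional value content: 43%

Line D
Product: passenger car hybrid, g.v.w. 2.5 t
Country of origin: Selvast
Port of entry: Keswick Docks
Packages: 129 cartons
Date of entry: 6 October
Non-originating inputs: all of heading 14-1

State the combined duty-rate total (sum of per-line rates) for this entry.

109%

Line A: goods vehicle → 14-2; hybrid → 14-2-1; g.v.w. 16 t → 14-2-1-3. Scheduled 25%. Dorestad agreement on 14-2-1: CTH not met. → 25%.
Line B: motorcycle → 14-1; diesel-engined → 14-1-1; g.v.w. 18 t → 14-1-1-2. Scheduled 30%. Dorestad agreement on 14-2-1: 14-1-1-2 not covered. → 30%.
Line C: motorcycle → 14-1; battery-electric → 14-1-4; g.v.w. 12 t → 14-1-4-1. Scheduled 28%. Maristan agreement on 14-2-2-1: 14-1-4-1 not covered. → 28%.
Line D: passenger car → 14-3; hybrid → 14-3-2; g.v.w. 2.5 t → 14-3-2-3. Scheduled 26%. Selvast agreement on 14-1-3-3: 14-3-2-3 not covered. → 26%.
Sum: 25% + 30% + 28% + 26% = 109%.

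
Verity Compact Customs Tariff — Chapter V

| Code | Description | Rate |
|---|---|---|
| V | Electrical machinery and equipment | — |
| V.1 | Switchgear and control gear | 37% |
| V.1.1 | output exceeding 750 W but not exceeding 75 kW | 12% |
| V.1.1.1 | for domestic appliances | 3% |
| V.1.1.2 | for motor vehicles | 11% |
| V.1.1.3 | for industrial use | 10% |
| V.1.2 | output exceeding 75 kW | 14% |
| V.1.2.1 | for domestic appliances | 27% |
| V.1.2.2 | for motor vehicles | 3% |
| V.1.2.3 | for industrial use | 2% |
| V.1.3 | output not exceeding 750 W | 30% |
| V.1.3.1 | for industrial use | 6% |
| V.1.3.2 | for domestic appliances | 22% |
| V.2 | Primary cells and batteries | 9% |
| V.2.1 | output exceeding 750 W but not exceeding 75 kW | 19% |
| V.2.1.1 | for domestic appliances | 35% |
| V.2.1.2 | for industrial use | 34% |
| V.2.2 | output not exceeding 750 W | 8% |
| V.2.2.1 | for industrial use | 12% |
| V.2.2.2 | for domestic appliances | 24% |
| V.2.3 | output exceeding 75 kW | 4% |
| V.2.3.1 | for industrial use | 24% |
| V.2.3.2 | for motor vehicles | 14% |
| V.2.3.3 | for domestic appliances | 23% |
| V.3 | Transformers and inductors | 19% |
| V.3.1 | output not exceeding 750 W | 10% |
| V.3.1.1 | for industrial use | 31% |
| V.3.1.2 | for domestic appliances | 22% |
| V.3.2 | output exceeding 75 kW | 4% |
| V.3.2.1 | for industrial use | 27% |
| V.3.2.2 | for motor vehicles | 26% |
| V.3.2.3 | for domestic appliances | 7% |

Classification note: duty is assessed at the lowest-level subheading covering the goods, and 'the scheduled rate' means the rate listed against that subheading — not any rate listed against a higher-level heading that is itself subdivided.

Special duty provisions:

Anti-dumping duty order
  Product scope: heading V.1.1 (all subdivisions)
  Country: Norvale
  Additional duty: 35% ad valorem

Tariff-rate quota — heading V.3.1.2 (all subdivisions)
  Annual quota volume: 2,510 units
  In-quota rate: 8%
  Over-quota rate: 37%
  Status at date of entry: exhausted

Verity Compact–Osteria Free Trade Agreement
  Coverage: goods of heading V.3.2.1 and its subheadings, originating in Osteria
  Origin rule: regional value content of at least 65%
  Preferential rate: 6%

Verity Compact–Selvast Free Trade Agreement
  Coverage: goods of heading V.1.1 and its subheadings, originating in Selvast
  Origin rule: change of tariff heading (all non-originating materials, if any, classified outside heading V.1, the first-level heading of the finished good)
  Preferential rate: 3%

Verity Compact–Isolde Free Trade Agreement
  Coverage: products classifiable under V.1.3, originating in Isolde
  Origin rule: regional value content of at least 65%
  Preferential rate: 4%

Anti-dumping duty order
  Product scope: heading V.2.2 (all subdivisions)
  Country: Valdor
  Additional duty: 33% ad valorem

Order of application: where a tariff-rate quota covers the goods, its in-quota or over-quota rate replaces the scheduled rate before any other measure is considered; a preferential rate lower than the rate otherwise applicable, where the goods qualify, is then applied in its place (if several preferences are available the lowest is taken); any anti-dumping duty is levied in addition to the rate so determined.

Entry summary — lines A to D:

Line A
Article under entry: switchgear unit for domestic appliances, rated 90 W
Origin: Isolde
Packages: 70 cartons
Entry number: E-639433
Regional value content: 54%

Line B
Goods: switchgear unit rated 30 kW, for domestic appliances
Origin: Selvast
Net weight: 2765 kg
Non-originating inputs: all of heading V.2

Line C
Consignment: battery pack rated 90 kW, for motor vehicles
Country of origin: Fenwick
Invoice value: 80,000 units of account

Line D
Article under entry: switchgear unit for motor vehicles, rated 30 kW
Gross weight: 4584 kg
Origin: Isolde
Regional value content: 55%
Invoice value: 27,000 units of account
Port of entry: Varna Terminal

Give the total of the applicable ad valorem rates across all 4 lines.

50%

Line A: switchgear unit → V.1; rated 90 W → V.1.3; for domestic appliances → V.1.3.2. Scheduled 22%. Isolde agreement on V.1.3: RVC < 65%. → 22%.
Line B: switchgear unit → V.1; rated 30 kW → V.1.1; for domestic appliances → V.1.1.1. Scheduled 3%. Selvast agreement on V.1.1: CTH met → 3% available; preference 3% not lower than 3% → no reduction. → 3%.
Line C: battery pack → V.2; rated 90 kW → V.2.3; for motor vehicles → V.2.3.2. Scheduled 14%. No special measure applies. → 14%.
Line D: switchgear unit → V.1; rated 30 kW → V.1.1; for motor vehicles → V.1.1.2. Scheduled 11%. Isolde agreement on V.1.3: V.1.1.2 not covered. → 11%.
Sum: 22% + 3% + 14% + 11% = 50%.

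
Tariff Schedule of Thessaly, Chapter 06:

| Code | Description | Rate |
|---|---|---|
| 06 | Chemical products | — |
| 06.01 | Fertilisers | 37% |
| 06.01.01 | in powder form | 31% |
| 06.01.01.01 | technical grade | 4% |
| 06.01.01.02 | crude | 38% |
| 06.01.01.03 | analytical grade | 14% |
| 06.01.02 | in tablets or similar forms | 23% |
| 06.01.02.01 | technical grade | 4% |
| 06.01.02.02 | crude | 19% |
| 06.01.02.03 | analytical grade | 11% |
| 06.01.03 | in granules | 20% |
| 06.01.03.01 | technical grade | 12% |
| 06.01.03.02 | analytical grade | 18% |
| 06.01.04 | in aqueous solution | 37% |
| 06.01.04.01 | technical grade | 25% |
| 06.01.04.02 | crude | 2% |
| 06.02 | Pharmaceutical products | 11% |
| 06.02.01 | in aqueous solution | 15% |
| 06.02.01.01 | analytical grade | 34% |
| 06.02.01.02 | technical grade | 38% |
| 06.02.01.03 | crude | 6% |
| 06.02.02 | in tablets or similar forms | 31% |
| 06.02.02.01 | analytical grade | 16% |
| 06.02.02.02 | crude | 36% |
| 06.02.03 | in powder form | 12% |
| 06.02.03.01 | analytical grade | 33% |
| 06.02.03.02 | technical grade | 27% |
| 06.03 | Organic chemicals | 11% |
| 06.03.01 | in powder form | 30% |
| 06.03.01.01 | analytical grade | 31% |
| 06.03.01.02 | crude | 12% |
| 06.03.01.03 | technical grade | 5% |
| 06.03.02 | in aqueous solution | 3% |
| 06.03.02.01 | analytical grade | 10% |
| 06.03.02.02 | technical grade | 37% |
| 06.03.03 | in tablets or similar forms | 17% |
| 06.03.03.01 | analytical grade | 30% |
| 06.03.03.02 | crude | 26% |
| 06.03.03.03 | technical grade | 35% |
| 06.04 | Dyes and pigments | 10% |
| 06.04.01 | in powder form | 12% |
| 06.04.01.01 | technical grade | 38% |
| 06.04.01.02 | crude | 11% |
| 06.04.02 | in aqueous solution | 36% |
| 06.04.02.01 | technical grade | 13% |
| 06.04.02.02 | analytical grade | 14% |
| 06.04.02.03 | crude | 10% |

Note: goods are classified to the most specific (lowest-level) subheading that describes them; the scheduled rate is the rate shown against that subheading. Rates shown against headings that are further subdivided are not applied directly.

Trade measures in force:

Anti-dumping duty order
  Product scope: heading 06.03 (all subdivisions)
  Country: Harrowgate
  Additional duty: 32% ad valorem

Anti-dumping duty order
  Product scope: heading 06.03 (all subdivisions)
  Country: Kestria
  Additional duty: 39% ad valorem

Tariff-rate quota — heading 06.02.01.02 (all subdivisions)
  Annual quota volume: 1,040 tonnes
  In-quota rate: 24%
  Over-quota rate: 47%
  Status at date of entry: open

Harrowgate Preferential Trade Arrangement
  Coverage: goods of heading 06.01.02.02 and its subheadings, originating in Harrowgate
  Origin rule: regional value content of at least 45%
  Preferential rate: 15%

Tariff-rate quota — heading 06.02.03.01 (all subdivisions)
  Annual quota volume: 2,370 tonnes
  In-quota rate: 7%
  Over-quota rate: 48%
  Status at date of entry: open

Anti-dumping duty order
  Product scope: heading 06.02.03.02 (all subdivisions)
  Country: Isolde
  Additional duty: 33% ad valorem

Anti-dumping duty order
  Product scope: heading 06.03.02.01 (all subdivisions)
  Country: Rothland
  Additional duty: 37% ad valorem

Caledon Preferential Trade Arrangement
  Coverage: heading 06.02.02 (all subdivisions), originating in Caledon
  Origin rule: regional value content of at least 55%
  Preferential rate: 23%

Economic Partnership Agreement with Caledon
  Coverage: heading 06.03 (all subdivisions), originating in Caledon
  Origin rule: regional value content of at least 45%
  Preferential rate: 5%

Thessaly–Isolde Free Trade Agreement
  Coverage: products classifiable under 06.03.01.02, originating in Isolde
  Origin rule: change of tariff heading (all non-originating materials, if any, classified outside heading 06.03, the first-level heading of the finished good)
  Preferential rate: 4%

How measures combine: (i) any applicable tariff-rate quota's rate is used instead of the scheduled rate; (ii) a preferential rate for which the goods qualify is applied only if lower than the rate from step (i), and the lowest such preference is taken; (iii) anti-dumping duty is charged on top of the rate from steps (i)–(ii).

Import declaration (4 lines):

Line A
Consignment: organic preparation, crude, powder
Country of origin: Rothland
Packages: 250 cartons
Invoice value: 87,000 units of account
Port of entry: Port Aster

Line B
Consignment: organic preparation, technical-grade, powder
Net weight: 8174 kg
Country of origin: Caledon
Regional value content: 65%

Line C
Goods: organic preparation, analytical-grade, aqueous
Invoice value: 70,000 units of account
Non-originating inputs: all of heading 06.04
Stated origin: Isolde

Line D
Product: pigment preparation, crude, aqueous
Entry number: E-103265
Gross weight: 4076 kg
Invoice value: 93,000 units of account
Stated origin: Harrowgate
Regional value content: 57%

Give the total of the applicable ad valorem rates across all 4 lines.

Line A: organic → 06.03; powder → 06.03.01; crude → 06.03.01.02. Scheduled 12%. No special measure applies. → 12%.
Line B: organic → 06.03; powder → 06.03.01; technical-grade → 06.03.01.03. Scheduled 5%. Caledon agreement on 06.02.02: 06.03.01.03 not covered; Caledon agreement on 06.03: RVC ≥ 45% → 5% available; preference 5% not lower than 5% → no reduction. → 5%.
Line C: organic → 06.03; aqueous → 06.03.02; analytical-grade → 06.03.02.01. Scheduled 10%. Isolde agreement on 06.03.01.02: 06.03.02.01 not covered. → 10%.
Line D: pigment → 06.04; aqueous → 06.04.02; crude → 06.04.02.03. Scheduled 10%. Harrowgate agreement on 06.01.02.02: 06.04.02.03 not covered. → 10%.
Sum: 12% + 5% + 10% + 10% = 37%.

37%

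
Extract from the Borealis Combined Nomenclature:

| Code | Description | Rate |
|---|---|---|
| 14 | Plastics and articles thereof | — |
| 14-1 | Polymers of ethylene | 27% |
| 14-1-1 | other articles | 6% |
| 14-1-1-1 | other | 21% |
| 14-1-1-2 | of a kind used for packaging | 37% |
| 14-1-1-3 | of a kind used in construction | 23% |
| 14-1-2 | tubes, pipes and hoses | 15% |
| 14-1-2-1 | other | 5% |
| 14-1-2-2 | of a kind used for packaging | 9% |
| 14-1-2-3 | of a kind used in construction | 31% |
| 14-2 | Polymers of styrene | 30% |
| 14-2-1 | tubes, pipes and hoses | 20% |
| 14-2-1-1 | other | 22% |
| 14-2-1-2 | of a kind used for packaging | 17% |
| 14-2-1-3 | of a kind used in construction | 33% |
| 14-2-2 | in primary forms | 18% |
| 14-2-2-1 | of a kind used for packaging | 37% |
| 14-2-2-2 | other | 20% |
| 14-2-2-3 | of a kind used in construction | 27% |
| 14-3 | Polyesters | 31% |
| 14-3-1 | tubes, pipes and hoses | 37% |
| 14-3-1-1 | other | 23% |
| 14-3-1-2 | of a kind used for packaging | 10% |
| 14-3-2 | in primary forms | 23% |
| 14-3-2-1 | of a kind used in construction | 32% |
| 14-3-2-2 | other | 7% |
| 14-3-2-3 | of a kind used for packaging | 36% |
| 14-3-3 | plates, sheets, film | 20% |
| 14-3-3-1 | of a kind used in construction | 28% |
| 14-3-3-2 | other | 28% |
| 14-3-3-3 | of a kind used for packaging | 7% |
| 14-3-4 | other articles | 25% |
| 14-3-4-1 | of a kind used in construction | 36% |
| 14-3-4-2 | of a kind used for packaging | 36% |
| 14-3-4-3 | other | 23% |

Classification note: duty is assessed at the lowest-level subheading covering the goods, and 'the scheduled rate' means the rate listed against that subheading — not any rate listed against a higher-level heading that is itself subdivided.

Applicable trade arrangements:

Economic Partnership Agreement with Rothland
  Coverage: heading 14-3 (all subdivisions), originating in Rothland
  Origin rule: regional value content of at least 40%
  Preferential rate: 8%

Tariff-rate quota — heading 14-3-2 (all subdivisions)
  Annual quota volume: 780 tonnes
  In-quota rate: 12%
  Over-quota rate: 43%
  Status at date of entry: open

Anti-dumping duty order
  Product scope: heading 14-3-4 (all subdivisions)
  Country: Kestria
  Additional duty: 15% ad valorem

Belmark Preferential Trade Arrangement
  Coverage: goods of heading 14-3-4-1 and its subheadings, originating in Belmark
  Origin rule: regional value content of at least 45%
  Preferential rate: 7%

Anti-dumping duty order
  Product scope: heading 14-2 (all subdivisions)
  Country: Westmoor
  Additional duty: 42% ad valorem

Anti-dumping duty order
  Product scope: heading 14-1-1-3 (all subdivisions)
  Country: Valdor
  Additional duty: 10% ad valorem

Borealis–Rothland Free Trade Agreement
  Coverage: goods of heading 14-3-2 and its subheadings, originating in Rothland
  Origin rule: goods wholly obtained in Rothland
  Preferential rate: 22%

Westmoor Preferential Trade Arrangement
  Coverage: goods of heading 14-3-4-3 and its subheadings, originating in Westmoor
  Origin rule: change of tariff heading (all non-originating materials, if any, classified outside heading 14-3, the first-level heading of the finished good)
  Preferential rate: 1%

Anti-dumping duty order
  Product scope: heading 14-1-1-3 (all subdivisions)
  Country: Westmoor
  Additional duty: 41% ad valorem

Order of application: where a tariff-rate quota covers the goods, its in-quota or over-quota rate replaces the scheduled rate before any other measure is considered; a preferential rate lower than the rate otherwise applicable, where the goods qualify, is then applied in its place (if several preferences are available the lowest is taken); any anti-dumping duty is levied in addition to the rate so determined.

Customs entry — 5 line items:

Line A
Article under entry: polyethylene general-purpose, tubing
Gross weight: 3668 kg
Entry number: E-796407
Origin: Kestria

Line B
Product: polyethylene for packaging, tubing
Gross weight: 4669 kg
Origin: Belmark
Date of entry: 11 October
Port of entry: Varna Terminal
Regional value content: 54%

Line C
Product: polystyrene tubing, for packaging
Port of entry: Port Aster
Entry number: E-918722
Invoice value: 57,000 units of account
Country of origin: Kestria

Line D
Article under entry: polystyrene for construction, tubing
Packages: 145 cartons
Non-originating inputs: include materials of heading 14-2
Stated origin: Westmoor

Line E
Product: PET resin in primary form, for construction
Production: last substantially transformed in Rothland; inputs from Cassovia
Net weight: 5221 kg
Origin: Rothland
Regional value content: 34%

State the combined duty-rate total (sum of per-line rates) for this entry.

Line A: polyethylene → 14-1; tubing → 14-1-2; general-purpose → 14-1-2-1. Scheduled 5%. No special measure applies. → 5%.
Line B: polyethylene → 14-1; tubing → 14-1-2; for packaging → 14-1-2-2. Scheduled 9%. Belmark agreement on 14-3-4-1: 14-1-2-2 not covered. → 9%.
Line C: polystyrene → 14-2; tubing → 14-2-1; for packaging → 14-2-1-2. Scheduled 17%. No special measure applies. → 17%.
Line D: polystyrene → 14-2; tubing → 14-2-1; for construction → 14-2-1-3. Scheduled 33%. Westmoor agreement on 14-3-4-3: 14-2-1-3 not covered; anti-dumping (Westmoor, 14-2): +42%; total 33% + 42% = 75%. → 75%.
Line E: PET → 14-3; resin in primary form → 14-3-2; for construction → 14-3-2-1. Scheduled 32%. quota on 14-3-2 open → in-quota 12%; Rothland agreement on 14-3: RVC < 40%; Rothland agreement on 14-3-2: not wholly obtained. → 12%.
Sum: 5% + 9% + 17% + 75% + 12% = 118%.

118%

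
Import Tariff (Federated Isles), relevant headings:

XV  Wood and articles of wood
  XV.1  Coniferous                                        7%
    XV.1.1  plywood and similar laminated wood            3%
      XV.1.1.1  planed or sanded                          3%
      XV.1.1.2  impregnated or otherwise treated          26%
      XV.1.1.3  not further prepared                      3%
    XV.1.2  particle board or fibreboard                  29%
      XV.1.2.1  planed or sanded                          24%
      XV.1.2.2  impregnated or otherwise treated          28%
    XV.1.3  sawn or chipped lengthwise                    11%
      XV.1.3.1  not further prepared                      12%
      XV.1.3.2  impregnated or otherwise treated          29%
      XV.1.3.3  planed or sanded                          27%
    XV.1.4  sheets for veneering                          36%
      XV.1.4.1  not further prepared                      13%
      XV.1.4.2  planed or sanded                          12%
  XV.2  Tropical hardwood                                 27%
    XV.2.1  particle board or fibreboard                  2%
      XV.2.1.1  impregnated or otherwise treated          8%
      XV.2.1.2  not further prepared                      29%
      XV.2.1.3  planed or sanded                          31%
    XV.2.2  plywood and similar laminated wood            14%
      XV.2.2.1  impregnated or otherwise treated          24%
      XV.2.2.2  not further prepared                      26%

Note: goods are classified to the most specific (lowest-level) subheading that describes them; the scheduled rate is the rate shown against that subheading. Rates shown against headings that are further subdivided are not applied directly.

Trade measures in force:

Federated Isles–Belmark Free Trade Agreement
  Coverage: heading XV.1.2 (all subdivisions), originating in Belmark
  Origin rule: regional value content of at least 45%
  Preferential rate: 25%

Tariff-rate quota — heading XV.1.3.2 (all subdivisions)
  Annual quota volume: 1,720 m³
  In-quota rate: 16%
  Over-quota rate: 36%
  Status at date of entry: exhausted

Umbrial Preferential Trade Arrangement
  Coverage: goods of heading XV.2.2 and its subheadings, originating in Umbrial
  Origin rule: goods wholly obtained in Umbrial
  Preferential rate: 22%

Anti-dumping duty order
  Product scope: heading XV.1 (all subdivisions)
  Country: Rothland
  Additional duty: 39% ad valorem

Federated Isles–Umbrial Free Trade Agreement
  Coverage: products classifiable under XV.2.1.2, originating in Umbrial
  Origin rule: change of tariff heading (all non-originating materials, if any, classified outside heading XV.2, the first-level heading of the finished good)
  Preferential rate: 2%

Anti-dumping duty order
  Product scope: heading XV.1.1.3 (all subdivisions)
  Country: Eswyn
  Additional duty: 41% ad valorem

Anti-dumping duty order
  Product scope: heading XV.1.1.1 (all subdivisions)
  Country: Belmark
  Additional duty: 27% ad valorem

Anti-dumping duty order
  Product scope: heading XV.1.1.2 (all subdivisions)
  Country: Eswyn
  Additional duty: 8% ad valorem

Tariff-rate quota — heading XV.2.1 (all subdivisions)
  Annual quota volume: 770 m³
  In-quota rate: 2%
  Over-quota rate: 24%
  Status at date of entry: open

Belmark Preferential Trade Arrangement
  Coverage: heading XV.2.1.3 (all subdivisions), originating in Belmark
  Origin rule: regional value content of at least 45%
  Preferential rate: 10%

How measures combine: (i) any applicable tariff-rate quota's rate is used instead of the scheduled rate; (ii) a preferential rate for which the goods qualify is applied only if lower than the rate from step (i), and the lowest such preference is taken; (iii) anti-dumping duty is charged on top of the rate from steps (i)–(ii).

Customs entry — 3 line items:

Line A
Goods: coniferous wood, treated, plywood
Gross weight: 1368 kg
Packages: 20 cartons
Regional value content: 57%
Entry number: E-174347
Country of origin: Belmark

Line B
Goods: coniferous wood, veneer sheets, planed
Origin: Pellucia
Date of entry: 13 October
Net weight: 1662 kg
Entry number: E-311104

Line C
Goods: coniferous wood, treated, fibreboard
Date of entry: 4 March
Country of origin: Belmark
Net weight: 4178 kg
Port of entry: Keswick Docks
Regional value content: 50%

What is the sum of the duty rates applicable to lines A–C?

Line A: coniferous → XV.1; plywood → XV.1.1; treated → XV.1.1.2. Scheduled 26%. Belmark agreement on XV.1.2: XV.1.1.2 not covered; Belmark agreement on XV.2.1.3: XV.1.1.2 not covered. → 26%.
Line B: coniferous → XV.1; veneer sheets → XV.1.4; planed → XV.1.4.2. Scheduled 12%. No special measure applies. → 12%.
Line C: coniferous → XV.1; fibreboard → XV.1.2; treated → XV.1.2.2. Scheduled 28%. Belmark agreement on XV.1.2: RVC ≥ 45% → 25% available; Belmark agreement on XV.2.1.3: XV.1.2.2 not covered; preferential 25%. → 25%.
Sum: 26% + 12% + 25% = 63%.

63%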